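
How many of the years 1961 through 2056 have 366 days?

24

Years divisible by 4: 1964, 1968, …, 2056 — 24 in all.
2000 is divisible by 400, so still leap.
No century exceptions apply. Count: 24.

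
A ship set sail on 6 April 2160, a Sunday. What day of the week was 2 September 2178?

From April 6, 2160 to April 6, 2178: 18 years, of which 4 contain a Feb 29 — 14×365 + 4×366 = 6574 days.
April 2178: 30 − 6 = 24 days remain.
Then May (31), June (30), July (31), August (31): 31 + 30 + 31 + 31 = 123 days.
September 1–2, 2178: 2 days.
Residual: 149 days.
Total: 6723 days.
6723 mod 7 = 3, so 3 days after Sunday is Wednesday.

Wednesday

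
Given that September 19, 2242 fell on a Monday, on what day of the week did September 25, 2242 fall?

Sunday

Within September 2242: 25 − 19 = 6 days.
6 mod 7 = 6, so 6 days after Monday is Sunday.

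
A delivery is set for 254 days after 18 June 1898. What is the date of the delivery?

27 February 1899

Count 254 days after June 18, 1898:
June 1898: 30 − 18 = 12 days remain.
Then July (31), August (31), September (30), October (31), November (30), December (31), January (31): 31 + 31 + 30 + 31 + 30 + 31 + 31 = 215 days.
February 1–27, 1899: 27 days (1899 is not a leap year).
Residual: 254 days.
Total: 254 days.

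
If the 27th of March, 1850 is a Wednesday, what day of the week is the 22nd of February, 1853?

Day-of-year of March 27, 1850: 86.
Day-of-year of February 22, 1853: 53.
1850 has 365 days, so 365 − 86 = 279 days remain in 1850.
Full years: 1851: 365; 1852: 366. Sum = 731.
Total: 279 + 731 + 53 = 1063 days.
1063 mod 7 = 6, so 6 days after Wednesday is Tuesday.

Tuesday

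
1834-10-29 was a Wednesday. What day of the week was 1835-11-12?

Thursday

October 29, 1834 → October 29, 1835: 365 days.
October 1835: 31 − 29 = 2 days remain.
November 1–12, 1835: 12 days.
Residual: 14 days.
Total: 379 days.
379 mod 7 = 1, so 1 day after Wednesday is Thursday.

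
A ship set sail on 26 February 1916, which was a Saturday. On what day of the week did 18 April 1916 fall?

Tuesday

February 1916: 29 − 26 = 3 days remain (1916 is a leap year, so February has 29 days).
Then March (31): 31 days.
April 1–18, 1916: 18 days.
Total: 3 + 31 + 18 = 52 days.
52 mod 7 = 3, so 3 days after Saturday is Tuesday.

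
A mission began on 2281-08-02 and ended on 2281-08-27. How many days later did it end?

Within August 2281: 27 − 2 = 25 days.

25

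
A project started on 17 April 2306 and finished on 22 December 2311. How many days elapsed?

2075

Day-of-year of April 17, 2306: 107.
Day-of-year of December 22, 2311: 356.
2306 has 365 days, so 365 − 107 = 258 days remain in 2306.
Full years: 2307: 365; 2308: 366; 2309: 365; 2310: 365. Sum = 1461.
Total: 258 + 1461 + 356 = 2075 days.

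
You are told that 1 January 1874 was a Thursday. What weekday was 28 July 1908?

From January 1, 1874 to January 1, 1908: 34 years, of which 7 contain a Feb 29 — 27×365 + 7×366 = 12417 days.
(1900 is not a leap year (divisible by 100 but not 400).)
January 1908: 31 − 1 = 30 days remain.
Then February 1908 (29), March (31), April (30), May (31), June (30): 29 + 31 + 30 + 31 + 30 = 151 days.
July 1–28, 1908: 28 days.
Residual: 209 days.
Total: 12626 days.
12626 mod 7 = 5, so 5 days after Thursday is Tuesday.

Tuesday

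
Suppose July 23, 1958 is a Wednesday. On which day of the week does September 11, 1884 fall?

Thursday

Count forward from the earlier date (September 11, 1884) to the later (July 23, 1958):
From September 11, 1884 to September 11, 1957: 73 years, of which 17 contain a Feb 29 — 56×365 + 17×366 = 26662 days.
(1900 is not a leap year (divisible by 100 but not 400).)
September 1957: 30 − 11 = 19 days remain.
Then 9 full months totalling 273 days.
July 1–23, 1958: 23 days.
Residual: 315 days.
Total: 26977 days.
26977 mod 7 = 6, so 6 days before Wednesday is Thursday.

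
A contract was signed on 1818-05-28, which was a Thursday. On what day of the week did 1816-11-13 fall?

Count forward from the earlier date (November 13, 1816) to the later (May 28, 1818):
November 13, 1816 → November 13, 1817: 365 days.
November 1817: 30 − 13 = 17 days remain.
Then December (31), January (31), February 1818 (28), March (31), April (30): 31 + 31 + 28 + 31 + 30 = 151 days.
May 1–28, 1818: 28 days.
Residual: 196 days.
Total: 561 days.
561 mod 7 = 1, so 1 day before Thursday is Wednesday.

Wednesday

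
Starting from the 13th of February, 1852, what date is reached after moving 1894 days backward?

the 7th of December, 1846

Count 1894 days before February 13, 1852:
Day-of-year of December 7, 1846: 341.
Day-of-year of February 13, 1852: 44.
1846 has 365 days, so 365 − 341 = 24 days remain in 1846.
Full years: 1847: 365; 1848: 366; 1849: 365; 1850: 365; 1851: 365. Sum = 1826.
Total: 24 + 1826 + 44 = 1894 days.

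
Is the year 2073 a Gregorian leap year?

2073 is not a leap year.

No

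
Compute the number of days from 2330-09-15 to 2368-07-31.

From September 15, 2330 to September 15, 2367: 37 years, of which 9 contain a Feb 29 — 28×365 + 9×366 = 13514 days.
September 2367: 30 − 15 = 15 days remain.
Then 9 full months totalling 274 days.
July 1–31, 2368: 31 days.
Residual: 320 days.
Total: 13834 days.

13834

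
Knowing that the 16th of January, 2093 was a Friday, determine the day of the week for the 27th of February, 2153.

Day-of-year of January 16, 2093: 16.
Day-of-year of February 27, 2153: 58.
2093 has 365 days, so 365 − 16 = 349 days remain in 2093.
Full years 2094–2152: 45 common + 14 leap = 45×365 + 14×366 = 21549 days.
Total: 349 + 21549 + 58 = 21956 days.
21956 mod 7 = 4, so 4 days after Friday is Tuesday.

Tuesday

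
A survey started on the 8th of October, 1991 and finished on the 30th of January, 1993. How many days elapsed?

480

October 1991: 31 − 8 = 23 days remain.
Then 14 full months totalling 427 days.
January 1–30, 1993: 30 days.
Total: 23 + 427 + 30 = 480 days.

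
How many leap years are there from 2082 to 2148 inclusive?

16

Years divisible by 4: 2084, 2088, …, 2148 — 17 in all.
Of these, 2100 is divisible by 100 but not 400, so not leap.
Leap years: 17 − 1 = 16.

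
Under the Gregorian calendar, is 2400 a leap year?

Yes

2400 is a leap year (divisible by 400).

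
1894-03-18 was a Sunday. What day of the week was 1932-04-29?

Day-of-year of March 18, 1894: 77.
Day-of-year of April 29, 1932: 120.
1894 has 365 days, so 365 − 77 = 288 days remain in 1894.
Full years 1895–1931: 29 common + 8 leap = 29×365 + 8×366 = 13513 days.
Total: 288 + 13513 + 120 = 13921 days.
13921 mod 7 = 5, so 5 days after Sunday is Friday.

Friday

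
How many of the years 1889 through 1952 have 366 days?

15

Years divisible by 4: 1892, 1896, …, 1952 — 16 in all.
Of these, 1900 is divisible by 100 but not 400, so not leap.
Leap years: 16 − 1 = 15.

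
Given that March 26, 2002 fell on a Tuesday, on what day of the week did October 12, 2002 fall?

March 2002: 31 − 26 = 5 days remain.
Then April (30), May (31), June (30), July (31), August (31), September (30): 30 + 31 + 30 + 31 + 31 + 30 = 183 days.
October 1–12, 2002: 12 days.
Total: 5 + 183 + 12 = 200 days.
200 mod 7 = 4, so 4 days after Tuesday is Saturday.

Saturday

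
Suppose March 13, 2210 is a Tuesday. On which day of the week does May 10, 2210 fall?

March 2210: 31 − 13 = 18 days remain.
Then April (30): 30 days.
May 1–10, 2210: 10 days.
Total: 18 + 30 + 10 = 58 days.
58 mod 7 = 2, so 2 days after Tuesday is Thursday.

Thursday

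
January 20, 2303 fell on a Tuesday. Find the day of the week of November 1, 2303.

Sunday

January 2303: 31 − 20 = 11 days remain.
Then 9 full months totalling 273 days.
November 1, 2303: 1 day.
Total: 11 + 273 + 1 = 285 days.
285 mod 7 = 5, so 5 days after Tuesday is Sunday.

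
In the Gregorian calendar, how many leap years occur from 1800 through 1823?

Years divisible by 4 in [1800, 1823]: 1800, 1804, 1808, 1812, 1816, 1820.
Of these, 1800 is divisible by 100 but not 400, so not leap.
Leap years: 6 − 1 = 5.

5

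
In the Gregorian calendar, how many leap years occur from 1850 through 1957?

Years divisible by 4: 1852, 1856, …, 1956 — 27 in all.
Of these, 1900 is divisible by 100 but not 400, so not leap.
Leap years: 27 − 1 = 26.

26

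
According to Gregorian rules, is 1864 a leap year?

1864 is a leap year.

Yes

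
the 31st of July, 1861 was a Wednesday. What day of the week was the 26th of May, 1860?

Count forward from the earlier date (May 26, 1860) to the later (July 31, 1861):
May 26, 1860 → May 26, 1861: 365 days.
May 1861: 31 − 26 = 5 days remain.
Then June (30): 30 days.
July 1–31, 1861: 31 days.
Residual: 66 days.
Total: 431 days.
431 mod 7 = 4, so 4 days before Wednesday is Saturday.

Saturday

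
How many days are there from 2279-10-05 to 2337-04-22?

21018

From October 5, 2279 to October 5, 2336: 57 years, of which 14 contain a Feb 29 — 43×365 + 14×366 = 20819 days.
(2300 is not a leap year (divisible by 100 but not 400).)
October 2336: 31 − 5 = 26 days remain.
Then November (30), December (31), January (31), February 2337 (28), March (31): 30 + 31 + 31 + 28 + 31 = 151 days.
April 1–22, 2337: 22 days.
Residual: 199 days.
Total: 21018 days.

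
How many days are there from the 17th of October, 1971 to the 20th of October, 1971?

3

Within October 1971: 20 − 17 = 3 days.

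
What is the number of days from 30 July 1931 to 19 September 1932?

July 1931: 31 − 30 = 1 day remains.
Then 13 full months totalling 397 days.
September 1–19, 1932: 19 days.
Total: 1 + 397 + 19 = 417 days.

417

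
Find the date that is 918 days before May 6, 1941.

October 31, 1938

Count 918 days before May 6, 1941:
Day-of-year of October 31, 1938: 304.
Day-of-year of May 6, 1941: 126.
1938 has 365 days, so 365 − 304 = 61 days remain in 1938.
Full years: 1939: 365; 1940: 366. Sum = 731.
Total: 61 + 731 + 126 = 918 days.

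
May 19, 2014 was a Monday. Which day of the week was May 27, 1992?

Wednesday

Count forward from the earlier date (May 27, 1992) to the later (May 19, 2014):
From May 27, 1992 to May 27, 2013: 21 years, of which 5 contain a Feb 29 — 16×365 + 5×366 = 7670 days.
(2000 is a leap year (divisible by 400).)
May 2013: 31 − 27 = 4 days remain.
Then 11 full months totalling 334 days.
May 1–19, 2014: 19 days.
Residual: 357 days.
Total: 8027 days.
8027 mod 7 = 5, so 5 days before Monday is Wednesday.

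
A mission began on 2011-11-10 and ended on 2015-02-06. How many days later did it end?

November 10, 2011 → November 10, 2012: 366 days (2012 is a leap year).
November 10, 2012 → November 10, 2013: 365 days.
November 10, 2013 → November 10, 2014: 365 days.
November 2014: 30 − 10 = 20 days remain.
Then December (31), January (31): 31 + 31 = 62 days.
February 1–6, 2015: 6 days (2015 is not a leap year).
Residual: 88 days.
Total: 1184 days.

1184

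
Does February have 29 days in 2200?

No

2200 is not a leap year (divisible by 100 but not 400).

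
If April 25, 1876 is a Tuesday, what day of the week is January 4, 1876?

Tuesday

Count forward from the earlier date (January 4, 1876) to the later (April 25, 1876):
January 1876: 31 − 4 = 27 days remain.
Then February 1876 (29), March (31): 29 + 31 = 60 days.
April 1–25, 1876: 25 days.
Total: 27 + 60 + 25 = 112 days.
112 is a multiple of 7, so January 4, 1876 falls on the same weekday: Tuesday.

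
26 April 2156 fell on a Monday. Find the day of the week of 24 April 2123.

Count forward from the earlier date (April 24, 2123) to the later (April 26, 2156):
From April 24, 2123 to April 24, 2156: 33 years, of which 9 contain a Feb 29 — 24×365 + 9×366 = 12054 days.
Within April 2156: 26 − 24 = 2 days.
Total: 12056 days.
12056 mod 7 = 2, so 2 days before Monday is Saturday.

Saturday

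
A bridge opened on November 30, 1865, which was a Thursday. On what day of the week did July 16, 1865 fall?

Count forward from the earlier date (July 16, 1865) to the later (November 30, 1865):
July 1865: 31 − 16 = 15 days remain.
Then August (31), September (30), October (31): 31 + 30 + 31 = 92 days.
November 1–30, 1865: 30 days.
Total: 15 + 92 + 30 = 137 days.
137 mod 7 = 4, so 4 days before Thursday is Sunday.

Sunday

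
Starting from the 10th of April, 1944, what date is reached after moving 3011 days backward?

the 12th of January, 1936

Count 3011 days before April 10, 1944:
From January 12, 1936 to January 12, 1944: 8 years, of which 2 contain a Feb 29 — 6×365 + 2×366 = 2922 days.
January 1944: 31 − 12 = 19 days remain.
Then February 1944 (29), March (31): 29 + 31 = 60 days.
April 1–10, 1944: 10 days.
Residual: 89 days.
Total: 3011 days.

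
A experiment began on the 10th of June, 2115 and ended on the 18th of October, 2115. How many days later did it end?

June 2115: 30 − 10 = 20 days remain.
Then July (31), August (31), September (30): 31 + 31 + 30 = 92 days.
October 1–18, 2115: 18 days.
Total: 20 + 92 + 18 = 130 days.

130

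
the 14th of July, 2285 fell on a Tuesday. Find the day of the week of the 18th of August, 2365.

Wednesday

From July 14, 2285 to July 14, 2365: 80 years, of which 19 contain a Feb 29 — 61×365 + 19×366 = 29219 days.
(2300 is not a leap year (divisible by 100 but not 400).)
July 2365: 31 − 14 = 17 days remain.
August 1–18, 2365: 18 days.
Residual: 35 days.
Total: 29254 days.
29254 mod 7 = 1, so 1 day after Tuesday is Wednesday.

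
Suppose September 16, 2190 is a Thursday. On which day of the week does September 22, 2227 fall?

Saturday

Day-of-year of September 16, 2190: 259.
Day-of-year of September 22, 2227: 265.
2190 has 365 days, so 365 − 259 = 106 days remain in 2190.
Full years 2191–2226: 28 common + 8 leap = 28×365 + 8×366 = 13148 days.
Total: 106 + 13148 + 265 = 13519 days.
13519 mod 7 = 2, so 2 days after Thursday is Saturday.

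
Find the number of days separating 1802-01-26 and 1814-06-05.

From January 26, 1802 to January 26, 1814: 12 years, of which 3 contain a Feb 29 — 9×365 + 3×366 = 4383 days.
January 1814: 31 − 26 = 5 days remain.
Then February 1814 (28), March (31), April (30), May (31): 28 + 31 + 30 + 31 = 120 days.
June 1–5, 1814: 5 days.
Residual: 130 days.
Total: 4513 days.

4513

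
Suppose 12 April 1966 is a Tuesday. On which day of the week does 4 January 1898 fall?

Tuesday

Count forward from the earlier date (January 4, 1898) to the later (April 12, 1966):
Day-of-year of January 4, 1898: 4.
Day-of-year of April 12, 1966: 102.
1898 has 365 days, so 365 − 4 = 361 days remain in 1898.
Full years 1899–1965: 51 common + 16 leap = 51×365 + 16×366 = 24471 days.
Total: 361 + 24471 + 102 = 24934 days.
24934 is a multiple of 7, so 4 January 1898 falls on the same weekday: Tuesday.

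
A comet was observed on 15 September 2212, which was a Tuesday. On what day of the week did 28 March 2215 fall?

September 15, 2212 → September 15, 2213: 365 days.
September 15, 2213 → September 15, 2214: 365 days.
September 2214: 30 − 15 = 15 days remain.
Then October (31), November (30), December (31), January (31), February 2215 (28): 31 + 30 + 31 + 31 + 28 = 151 days.
March 1–28, 2215: 28 days.
Residual: 194 days.
Total: 924 days.
924 is a multiple of 7, so 28 March 2215 falls on the same weekday: Tuesday.

Tuesday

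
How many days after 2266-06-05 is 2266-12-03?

June 2266: 30 − 5 = 25 days remain.
Then July (31), August (31), September (30), October (31), November (30): 31 + 31 + 30 + 31 + 30 = 153 days.
December 1–3, 2266: 3 days.
Total: 25 + 153 + 3 = 181 days.

181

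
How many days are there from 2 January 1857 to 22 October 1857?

293

January 1857: 31 − 2 = 29 days remain.
Then February 1857 (28), March (31), April (30), May (31), June (30), July (31), August (31), September (30): 28 + 31 + 30 + 31 + 30 + 31 + 31 + 30 = 242 days.
October 1–22, 1857: 22 days.
Total: 29 + 242 + 22 = 293 days.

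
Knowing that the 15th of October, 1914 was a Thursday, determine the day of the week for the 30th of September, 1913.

Tuesday

Count forward from the earlier date (September 30, 1913) to the later (October 15, 1914):
September 30, 1913 → September 30, 1914: 365 days.
September 1914: 30 − 30 = 0 days remain.
October 1–15, 1914: 15 days.
Residual: 15 days.
Total: 380 days.
380 mod 7 = 2, so 2 days before Thursday is Tuesday.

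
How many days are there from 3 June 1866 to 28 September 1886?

From June 3, 1866 to June 3, 1886: 20 years, of which 5 contain a Feb 29 — 15×365 + 5×366 = 7305 days.
June 1886: 30 − 3 = 27 days remain.
Then July (31), August (31): 31 + 31 = 62 days.
September 1–28, 1886: 28 days.
Residual: 117 days.
Total: 7422 days.

7422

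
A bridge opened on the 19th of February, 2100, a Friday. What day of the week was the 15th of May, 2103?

Tuesday

Day-of-year of February 19, 2100: 50.
Day-of-year of May 15, 2103: 135.
2100 has 365 days, so 365 − 50 = 315 days remain in 2100.
Full years: 2101: 365; 2102: 365. Sum = 730.
Total: 315 + 730 + 135 = 1180 days.
1180 mod 7 = 4, so 4 days after Friday is Tuesday.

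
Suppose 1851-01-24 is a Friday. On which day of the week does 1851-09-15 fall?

Monday

January 1851: 31 − 24 = 7 days remain.
Then February 1851 (28), March (31), April (30), May (31), June (30), July (31), August (31): 28 + 31 + 30 + 31 + 30 + 31 + 31 = 212 days.
September 1–15, 1851: 15 days.
Total: 7 + 212 + 15 = 234 days.
234 mod 7 = 3, so 3 days after Friday is Monday.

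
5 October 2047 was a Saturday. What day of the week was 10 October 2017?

Tuesday

Count forward from the earlier date (October 10, 2017) to the later (October 5, 2047):
From October 10, 2017 to October 10, 2046: 29 years, of which 7 contain a Feb 29 — 22×365 + 7×366 = 10592 days.
October 2046: 31 − 10 = 21 days remain.
Then 11 full months totalling 334 days.
October 1–5, 2047: 5 days.
Residual: 360 days.
Total: 10952 days.
10952 mod 7 = 4, so 4 days before Saturday is Tuesday.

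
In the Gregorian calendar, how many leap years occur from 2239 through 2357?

Years divisible by 4: 2240, 2244, …, 2356 — 30 in all.
Of these, 2300 is divisible by 100 but not 400, so not leap.
Leap years: 30 − 1 = 29.

29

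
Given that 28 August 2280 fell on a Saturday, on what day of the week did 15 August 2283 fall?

Day-of-year of August 28, 2280: 241.
Day-of-year of August 15, 2283: 227.
2280 has 366 days, so 366 − 241 = 125 days remain in 2280.
Full years: 2281: 365; 2282: 365. Sum = 730.
Total: 125 + 730 + 227 = 1082 days.
1082 mod 7 = 4, so 4 days after Saturday is Wednesday.

Wednesday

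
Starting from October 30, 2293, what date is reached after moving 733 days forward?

November 2, 2295

Count 733 days after October 30, 2293:
October 2293: 31 − 30 = 1 day remains.
Then 24 full months totalling 730 days.
November 1–2, 2295: 2 days.
Total: 1 + 730 + 2 = 733 days.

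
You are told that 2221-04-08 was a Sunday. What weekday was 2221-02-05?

Monday

Count forward from the earlier date (February 5, 2221) to the later (April 8, 2221):
February 2221: 28 − 5 = 23 days remain (2221 is not a leap year, so February has 28 days).
Then March (31): 31 days.
April 1–8, 2221: 8 days.
Total: 23 + 31 + 8 = 62 days.
62 mod 7 = 6, so 6 days before Sunday is Monday.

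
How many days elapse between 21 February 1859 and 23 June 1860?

488

Day-of-year of February 21, 1859: 52.
Day-of-year of June 23, 1860: 175.
1859 has 365 days, so 365 − 52 = 313 days remain in 1859.
Total: 313 + 175 = 488 days.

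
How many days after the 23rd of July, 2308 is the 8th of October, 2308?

77

July 2308: 31 − 23 = 8 days remain.
Then August (31), September (30): 31 + 30 = 61 days.
October 1–8, 2308: 8 days.
Total: 8 + 61 + 8 = 77 days.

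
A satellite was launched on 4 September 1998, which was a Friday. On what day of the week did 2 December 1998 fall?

Wednesday

September 1998: 30 − 4 = 26 days remain.
Then October (31), November (30): 31 + 30 = 61 days.
December 1–2, 1998: 2 days.
Total: 26 + 61 + 2 = 89 days.
89 mod 7 = 5, so 5 days after Friday is Wednesday.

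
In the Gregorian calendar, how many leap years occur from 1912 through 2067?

Years divisible by 4: 1912, 1916, …, 2064 — 39 in all.
2000 is divisible by 400, so still leap.
No century exceptions apply. Count: 39.

39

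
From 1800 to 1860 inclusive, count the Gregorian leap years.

Years divisible by 4: 1800, 1804, …, 1860 — 16 in all.
Of these, 1800 is divisible by 100 but not 400, so not leap.
Leap years: 16 − 1 = 15.

15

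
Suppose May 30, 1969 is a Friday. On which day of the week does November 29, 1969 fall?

Saturday

May 1969: 31 − 30 = 1 day remains.
Then June (30), July (31), August (31), September (30), October (31): 30 + 31 + 31 + 30 + 31 = 153 days.
November 1–29, 1969: 29 days.
Total: 1 + 153 + 29 = 183 days.
183 mod 7 = 1, so 1 day after Friday is Saturday.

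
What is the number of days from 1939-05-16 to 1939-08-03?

79

May 1939: 31 − 16 = 15 days remain.
Then June (30), July (31): 30 + 31 = 61 days.
August 1–3, 1939: 3 days.
Total: 15 + 61 + 3 = 79 days.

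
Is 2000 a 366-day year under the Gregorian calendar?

2000 is a leap year (divisible by 400).

Yes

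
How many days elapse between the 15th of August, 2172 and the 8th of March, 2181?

Day-of-year of August 15, 2172: 228.
Day-of-year of March 8, 2181: 67.
2172 has 366 days, so 366 − 228 = 138 days remain in 2172.
Full years 2173–2180: 6 common + 2 leap = 6×365 + 2×366 = 2922 days.
Total: 138 + 2922 + 67 = 3127 days.

3127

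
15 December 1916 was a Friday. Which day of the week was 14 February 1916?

Monday

Count forward from the earlier date (February 14, 1916) to the later (December 15, 1916):
February 1916: 29 − 14 = 15 days remain (1916 is a leap year, so February has 29 days).
Then 9 full months totalling 275 days.
December 1–15, 1916: 15 days.
Total: 15 + 275 + 15 = 305 days.
305 mod 7 = 4, so 4 days before Friday is Monday.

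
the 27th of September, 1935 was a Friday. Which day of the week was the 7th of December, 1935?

Saturday

September 1935: 30 − 27 = 3 days remain.
Then October (31), November (30): 31 + 30 = 61 days.
December 1–7, 1935: 7 days.
Total: 3 + 61 + 7 = 71 days.
71 mod 7 = 1, so 1 day after Friday is Saturday.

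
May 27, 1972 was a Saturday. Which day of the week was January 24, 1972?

Monday

Count forward from the earlier date (January 24, 1972) to the later (May 27, 1972):
January 1972: 31 − 24 = 7 days remain.
Then February 1972 (29), March (31), April (30): 29 + 31 + 30 = 90 days.
May 1–27, 1972: 27 days.
Total: 7 + 90 + 27 = 124 days.
124 mod 7 = 5, so 5 days before Saturday is Monday.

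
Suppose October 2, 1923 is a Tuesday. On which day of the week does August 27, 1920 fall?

Friday

Count forward from the earlier date (August 27, 1920) to the later (October 2, 1923):
Day-of-year of August 27, 1920: 240.
Day-of-year of October 2, 1923: 275.
1920 has 366 days, so 366 − 240 = 126 days remain in 1920.
Full years: 1921: 365; 1922: 365. Sum = 730.
Total: 126 + 730 + 275 = 1131 days.
1131 mod 7 = 4, so 4 days before Tuesday is Friday.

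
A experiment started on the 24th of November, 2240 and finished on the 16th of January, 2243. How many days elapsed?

783

November 24, 2240 → November 24, 2241: 365 days.
November 24, 2241 → November 24, 2242: 365 days.
November 2242: 30 − 24 = 6 days remain.
Then December (31): 31 days.
January 1–16, 2243: 16 days.
Residual: 53 days.
Total: 783 days.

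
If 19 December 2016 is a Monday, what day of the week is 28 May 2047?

Tuesday

From December 19, 2016 to December 19, 2046: 30 years, of which 7 contain a Feb 29 — 23×365 + 7×366 = 10957 days.
December 2046: 31 − 19 = 12 days remain.
Then January (31), February 2047 (28), March (31), April (30): 31 + 28 + 31 + 30 = 120 days.
May 1–28, 2047: 28 days.
Residual: 160 days.
Total: 11117 days.
11117 mod 7 = 1, so 1 day after Monday is Tuesday.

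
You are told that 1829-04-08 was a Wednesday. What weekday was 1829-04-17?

Friday

Within April 1829: 17 − 8 = 9 days.
9 mod 7 = 2, so 2 days after Wednesday is Friday.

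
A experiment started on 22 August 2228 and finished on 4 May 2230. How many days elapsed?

August 22, 2228 → August 22, 2229: 365 days.
August 2229: 31 − 22 = 9 days remain.
Then September (30), October (31), November (30), December (31), January (31), February 2230 (28), March (31), April (30): 30 + 31 + 30 + 31 + 31 + 28 + 31 + 30 = 242 days.
May 1–4, 2230: 4 days.
Residual: 255 days.
Total: 620 days.

620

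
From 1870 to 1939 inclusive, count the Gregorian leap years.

Years divisible by 4: 1872, 1876, …, 1936 — 17 in all.
Of these, 1900 is divisible by 100 but not 400, so not leap.
Leap years: 17 − 1 = 16.

16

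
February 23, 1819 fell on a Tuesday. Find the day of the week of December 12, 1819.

Sunday

February 1819: 28 − 23 = 5 days remain (1819 is not a leap year, so February has 28 days).
Then 9 full months totalling 275 days.
December 1–12, 1819: 12 days.
Total: 5 + 275 + 12 = 292 days.
292 mod 7 = 5, so 5 days after Tuesday is Sunday.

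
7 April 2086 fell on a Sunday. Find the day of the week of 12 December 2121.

Day-of-year of April 7, 2086: 97.
Day-of-year of December 12, 2121: 346.
2086 has 365 days, so 365 − 97 = 268 days remain in 2086.
Full years 2087–2120: 26 common + 8 leap = 26×365 + 8×366 = 12418 days.
Total: 268 + 12418 + 346 = 13032 days.
13032 mod 7 = 5, so 5 days after Sunday is Friday.

Friday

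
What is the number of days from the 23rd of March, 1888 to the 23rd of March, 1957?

25201

Day-of-year of March 23, 1888: 83.
Day-of-year of March 23, 1957: 82.
1888 has 366 days, so 366 − 83 = 283 days remain in 1888.
Full years 1889–1956: 52 common + 16 leap = 52×365 + 16×366 = 24836 days.
Total: 283 + 24836 + 82 = 25201 days.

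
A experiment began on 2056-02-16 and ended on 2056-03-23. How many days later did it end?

February 2056: 29 − 16 = 13 days remain (2056 is a leap year, so February has 29 days).
March 1–23, 2056: 23 days.
Total: 13 + 23 = 36 days.

36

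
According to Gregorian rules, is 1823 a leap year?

No

1823 is not a leap year.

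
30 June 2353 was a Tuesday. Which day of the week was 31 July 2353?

June 2353: 30 − 30 = 0 days remain.
July 1–31, 2353: 31 days.
Total: 0 + 31 = 31 days.
31 mod 7 = 3, so 3 days after Tuesday is Friday.

Friday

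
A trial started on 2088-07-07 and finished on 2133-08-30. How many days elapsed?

Day-of-year of July 7, 2088: 189.
Day-of-year of August 30, 2133: 242.
2088 has 366 days, so 366 − 189 = 177 days remain in 2088.
Full years 2089–2132: 34 common + 10 leap = 34×365 + 10×366 = 16070 days.
Total: 177 + 16070 + 242 = 16489 days.

16489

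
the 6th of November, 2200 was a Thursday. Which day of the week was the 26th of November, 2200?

Wednesday

Within November 2200: 26 − 6 = 20 days.
20 mod 7 = 6, so 6 days after Thursday is Wednesday.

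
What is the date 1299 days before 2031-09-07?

2028-02-16

Count 1299 days before September 7, 2031:
February 16, 2028 → February 16, 2029: 366 days (2028 is a leap year).
February 16, 2029 → February 16, 2030: 365 days.
February 16, 2030 → February 16, 2031: 365 days.
February 2031: 28 − 16 = 12 days remain (2031 is not a leap year, so February has 28 days).
Then March (31), April (30), May (31), June (30), July (31), August (31): 31 + 30 + 31 + 30 + 31 + 31 = 184 days.
September 1–7, 2031: 7 days.
Residual: 203 days.
Total: 1299 days.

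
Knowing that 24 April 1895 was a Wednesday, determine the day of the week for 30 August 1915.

From April 24, 1895 to April 24, 1915: 20 years, of which 4 contain a Feb 29 — 16×365 + 4×366 = 7304 days.
(1900 is not a leap year (divisible by 100 but not 400).)
April 1915: 30 − 24 = 6 days remain.
Then May (31), June (30), July (31): 31 + 30 + 31 = 92 days.
August 1–30, 1915: 30 days.
Residual: 128 days.
Total: 7432 days.
7432 mod 7 = 5, so 5 days after Wednesday is Monday.

Monday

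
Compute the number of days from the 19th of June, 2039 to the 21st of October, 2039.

124

June 2039: 30 − 19 = 11 days remain.
Then July (31), August (31), September (30): 31 + 31 + 30 = 92 days.
October 1–21, 2039: 21 days.
Total: 11 + 92 + 21 = 124 days.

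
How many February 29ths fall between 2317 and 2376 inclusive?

15

Years divisible by 4: 2320, 2324, …, 2376 — 15 in all.
No century exceptions apply. Count: 15.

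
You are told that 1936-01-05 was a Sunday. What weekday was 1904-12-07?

Wednesday

Count forward from the earlier date (December 7, 1904) to the later (January 5, 1936):
Day-of-year of December 7, 1904: 342.
Day-of-year of January 5, 1936: 5.
1904 has 366 days, so 366 − 342 = 24 days remain in 1904.
Full years 1905–1935: 24 common + 7 leap = 24×365 + 7×366 = 11322 days.
Total: 24 + 11322 + 5 = 11351 days.
11351 mod 7 = 4, so 4 days before Sunday is Wednesday.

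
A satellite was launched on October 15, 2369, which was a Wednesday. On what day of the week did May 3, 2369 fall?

Saturday

Count forward from the earlier date (May 3, 2369) to the later (October 15, 2369):
May 2369: 31 − 3 = 28 days remain.
Then June (30), July (31), August (31), September (30): 30 + 31 + 31 + 30 = 122 days.
October 1–15, 2369: 15 days.
Total: 28 + 122 + 15 = 165 days.
165 mod 7 = 4, so 4 days before Wednesday is Saturday.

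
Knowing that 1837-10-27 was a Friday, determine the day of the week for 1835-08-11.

Count forward from the earlier date (August 11, 1835) to the later (October 27, 1837):
Day-of-year of August 11, 1835: 223.
Day-of-year of October 27, 1837: 300.
1835 has 365 days, so 365 − 223 = 142 days remain in 1835.
Full years: 1836: 366. Sum = 366.
Total: 142 + 366 + 300 = 808 days.
808 mod 7 = 3, so 3 days before Friday is Tuesday.

Tuesday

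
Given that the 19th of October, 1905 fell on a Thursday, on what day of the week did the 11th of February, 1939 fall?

Saturday

From October 19, 1905 to October 19, 1938: 33 years, of which 8 contain a Feb 29 — 25×365 + 8×366 = 12053 days.
October 1938: 31 − 19 = 12 days remain.
Then November (30), December (31), January (31): 30 + 31 + 31 = 92 days.
February 1–11, 1939: 11 days (1939 is not a leap year).
Residual: 115 days.
Total: 12168 days.
12168 mod 7 = 2, so 2 days after Thursday is Saturday.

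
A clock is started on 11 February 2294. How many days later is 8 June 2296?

848

February 11, 2294 → February 11, 2295: 365 days.
February 11, 2295 → February 11, 2296: 365 days.
February 2296: 29 − 11 = 18 days remain (2296 is a leap year, so February has 29 days).
Then March (31), April (30), May (31): 31 + 30 + 31 = 92 days.
June 1–8, 2296: 8 days.
Residual: 118 days.
Total: 848 days.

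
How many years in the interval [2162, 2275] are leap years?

Years divisible by 4: 2164, 2168, …, 2272 — 28 in all.
Of these, 2200 is divisible by 100 but not 400, so not leap.
Leap years: 28 − 1 = 27.

27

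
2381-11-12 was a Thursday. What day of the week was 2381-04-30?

Thursday

Count forward from the earlier date (April 30, 2381) to the later (November 12, 2381):
April 2381: 30 − 30 = 0 days remain.
Then May (31), June (30), July (31), August (31), September (30), October (31): 31 + 30 + 31 + 31 + 30 + 31 = 184 days.
November 1–12, 2381: 12 days.
Total: 0 + 184 + 12 = 196 days.
196 is a multiple of 7, so 2381-04-30 falls on the same weekday: Thursday.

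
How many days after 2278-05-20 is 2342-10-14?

23522

From May 20, 2278 to May 20, 2342: 64 years, of which 15 contain a Feb 29 — 49×365 + 15×366 = 23375 days.
(2300 is not a leap year (divisible by 100 but not 400).)
May 2342: 31 − 20 = 11 days remain.
Then June (30), July (31), August (31), September (30): 30 + 31 + 31 + 30 = 122 days.
October 1–14, 2342: 14 days.
Residual: 147 days.
Total: 23522 days.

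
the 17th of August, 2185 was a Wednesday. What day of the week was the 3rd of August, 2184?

Tuesday

Count forward from the earlier date (August 3, 2184) to the later (August 17, 2185):
August 3, 2184 → August 3, 2185: 365 days.
Within August 2185: 17 − 3 = 14 days.
Total: 379 days.
379 mod 7 = 1, so 1 day before Wednesday is Tuesday.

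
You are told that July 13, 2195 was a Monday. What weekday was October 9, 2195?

Friday

July 2195: 31 − 13 = 18 days remain.
Then August (31), September (30): 31 + 30 = 61 days.
October 1–9, 2195: 9 days.
Total: 18 + 61 + 9 = 88 days.
88 mod 7 = 4, so 4 days after Monday is Friday.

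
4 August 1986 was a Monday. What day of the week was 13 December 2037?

Day-of-year of August 4, 1986: 216.
Day-of-year of December 13, 2037: 347.
1986 has 365 days, so 365 − 216 = 149 days remain in 1986.
Full years 1987–2036: 37 common + 13 leap = 37×365 + 13×366 = 18263 days.
Total: 149 + 18263 + 347 = 18759 days.
18759 mod 7 = 6, so 6 days after Monday is Sunday.

Sunday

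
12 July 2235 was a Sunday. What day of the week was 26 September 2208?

Monday

Count forward from the earlier date (September 26, 2208) to the later (July 12, 2235):
From September 26, 2208 to September 26, 2234: 26 years, of which 6 contain a Feb 29 — 20×365 + 6×366 = 9496 days.
September 2234: 30 − 26 = 4 days remain.
Then 9 full months totalling 273 days.
July 1–12, 2235: 12 days.
Residual: 289 days.
Total: 9785 days.
9785 mod 7 = 6, so 6 days before Sunday is Monday.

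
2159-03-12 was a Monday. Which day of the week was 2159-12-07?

March 2159: 31 − 12 = 19 days remain.
Then April (30), May (31), June (30), July (31), August (31), September (30), October (31), November (30): 30 + 31 + 30 + 31 + 31 + 30 + 31 + 30 = 244 days.
December 1–7, 2159: 7 days.
Total: 19 + 244 + 7 = 270 days.
270 mod 7 = 4, so 4 days after Monday is Friday.

Friday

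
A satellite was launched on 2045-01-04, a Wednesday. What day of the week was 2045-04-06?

January 2045: 31 − 4 = 27 days remain.
Then February 2045 (28), March (31): 28 + 31 = 59 days.
April 1–6, 2045: 6 days.
Total: 27 + 59 + 6 = 92 days.
92 mod 7 = 1, so 1 day after Wednesday is Thursday.

Thursday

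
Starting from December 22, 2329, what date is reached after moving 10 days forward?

January 1, 2330

Count 10 days after December 22, 2329:
December 2329: 31 − 22 = 9 days remain.
January 1, 2330: 1 day.
Total: 9 + 1 = 10 days.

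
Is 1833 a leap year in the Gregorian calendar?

1833 is not a leap year.

No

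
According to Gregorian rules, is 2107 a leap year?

2107 is not a leap year.

No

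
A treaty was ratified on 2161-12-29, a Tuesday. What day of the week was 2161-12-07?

Monday

Count forward from the earlier date (December 7, 2161) to the later (December 29, 2161):
Within December 2161: 29 − 7 = 22 days.
22 mod 7 = 1, so 1 day before Tuesday is Monday.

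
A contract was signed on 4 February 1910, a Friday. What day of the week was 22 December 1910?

February 1910: 28 − 4 = 24 days remain (1910 is not a leap year, so February has 28 days).
Then 9 full months totalling 275 days.
December 1–22, 1910: 22 days.
Total: 24 + 275 + 22 = 321 days.
321 mod 7 = 6, so 6 days after Friday is Thursday.

Thursday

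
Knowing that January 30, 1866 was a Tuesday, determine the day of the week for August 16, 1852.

Count forward from the earlier date (August 16, 1852) to the later (January 30, 1866):
Day-of-year of August 16, 1852: 229.
Day-of-year of January 30, 1866: 30.
1852 has 366 days, so 366 − 229 = 137 days remain in 1852.
Full years 1853–1865: 10 common + 3 leap = 10×365 + 3×366 = 4748 days.
Total: 137 + 4748 + 30 = 4915 days.
4915 mod 7 = 1, so 1 day before Tuesday is Monday.

Monday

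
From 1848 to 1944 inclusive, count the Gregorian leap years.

Years divisible by 4: 1848, 1852, …, 1944 — 25 in all.
Of these, 1900 is divisible by 100 but not 400, so not leap.
Leap years: 25 − 1 = 24.

24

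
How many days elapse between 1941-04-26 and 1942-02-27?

307

April 1941: 30 − 26 = 4 days remain.
Then 9 full months totalling 276 days.
February 1–27, 1942: 27 days (1942 is not a leap year).
Total: 4 + 276 + 27 = 307 days.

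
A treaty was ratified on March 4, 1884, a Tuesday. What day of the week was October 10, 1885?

Saturday

Day-of-year of March 4, 1884: 64.
Day-of-year of October 10, 1885: 283.
1884 has 366 days, so 366 − 64 = 302 days remain in 1884.
Total: 302 + 283 = 585 days.
585 mod 7 = 4, so 4 days after Tuesday is Saturday.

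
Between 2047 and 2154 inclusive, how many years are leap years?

26

Years divisible by 4: 2048, 2052, …, 2152 — 27 in all.
Of these, 2100 is divisible by 100 but not 400, so not leap.
Leap years: 27 − 1 = 26.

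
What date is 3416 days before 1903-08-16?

1894-04-08

Count 3416 days before August 16, 1903:
Day-of-year of April 8, 1894: 98.
Day-of-year of August 16, 1903: 228.
1894 has 365 days, so 365 − 98 = 267 days remain in 1894.
Full years 1895–1902: 7 common + 1 leap = 7×365 + 1×366 = 2921 days.
Total: 267 + 2921 + 228 = 3416 days.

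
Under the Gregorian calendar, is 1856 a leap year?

Yes

1856 is a leap year.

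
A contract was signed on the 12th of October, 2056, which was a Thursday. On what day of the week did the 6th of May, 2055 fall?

Thursday

Count forward from the earlier date (May 6, 2055) to the later (October 12, 2056):
Day-of-year of May 6, 2055: 126.
Day-of-year of October 12, 2056: 286.
2055 has 365 days, so 365 − 126 = 239 days remain in 2055.
Total: 239 + 286 = 525 days.
525 is a multiple of 7, so the 6th of May, 2055 falls on the same weekday: Thursday.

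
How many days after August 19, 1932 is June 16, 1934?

August 1932: 31 − 19 = 12 days remain.
Then 21 full months totalling 638 days.
June 1–16, 1934: 16 days.
Total: 12 + 638 + 16 = 666 days.

666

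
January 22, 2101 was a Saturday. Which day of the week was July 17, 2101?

January 2101: 31 − 22 = 9 days remain.
Then February 2101 (28), March (31), April (30), May (31), June (30): 28 + 31 + 30 + 31 + 30 = 150 days.
July 1–17, 2101: 17 days.
Total: 9 + 150 + 17 = 176 days.
176 mod 7 = 1, so 1 day after Saturday is Sunday.

Sunday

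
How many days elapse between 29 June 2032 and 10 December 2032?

164

June 2032: 30 − 29 = 1 day remains.
Then July (31), August (31), September (30), October (31), November (30): 31 + 31 + 30 + 31 + 30 = 153 days.
December 1–10, 2032: 10 days.
Total: 1 + 153 + 10 = 164 days.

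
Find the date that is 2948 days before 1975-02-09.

1967-01-14

Count 2948 days before February 9, 1975:
Day-of-year of January 14, 1967: 14.
Day-of-year of February 9, 1975: 40.
1967 has 365 days, so 365 − 14 = 351 days remain in 1967.
Full years 1968–1974: 5 common + 2 leap = 5×365 + 2×366 = 2557 days.
Total: 351 + 2557 + 40 = 2948 days.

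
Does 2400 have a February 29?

2400 is a leap year (divisible by 400).

Yes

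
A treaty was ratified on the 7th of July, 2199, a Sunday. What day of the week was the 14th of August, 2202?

Day-of-year of July 7, 2199: 188.
Day-of-year of August 14, 2202: 226.
2199 has 365 days, so 365 − 188 = 177 days remain in 2199.
Full years: 2200: 365; 2201: 365. Sum = 730.
Total: 177 + 730 + 226 = 1133 days.
1133 mod 7 = 6, so 6 days after Sunday is Saturday.

Saturday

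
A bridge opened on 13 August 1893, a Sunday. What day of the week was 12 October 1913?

Sunday

Day-of-year of August 13, 1893: 225.
Day-of-year of October 12, 1913: 285.
1893 has 365 days, so 365 − 225 = 140 days remain in 1893.
Full years 1894–1912: 15 common + 4 leap = 15×365 + 4×366 = 6939 days.
Total: 140 + 6939 + 285 = 7364 days.
7364 is a multiple of 7, so 12 October 1913 falls on the same weekday: Sunday.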